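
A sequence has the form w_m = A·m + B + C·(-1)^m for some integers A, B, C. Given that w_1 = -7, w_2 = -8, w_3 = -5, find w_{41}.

At m = 1, 2, 3: A + B - C = -7; 2A + B + C = -8; 3A + B - C = -5.
Subtracting the first from the second: A + 2C = -1.
Subtracting the second from the third: A - 2C = 3.
Solving: C = -1, A = 1, then B = -9.
So w_m = 1·m + (-9) + (-1)·(-1)^m; at m=41 this is 33.

33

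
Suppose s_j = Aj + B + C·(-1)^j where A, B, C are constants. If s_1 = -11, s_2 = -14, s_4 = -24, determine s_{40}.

At j = 1, 2, 4: A + B - C = -11; 2A + B + C = -14; 4A + B + C = -24.
Subtracting the first from the second: A + 2C = -3.
Subtracting the second from the third: 2A = -10.
Solving: C = 1, A = -5, then B = -5.
So s_j = -5·j + (-5) + 1·(-1)^j; at j=40 this is -204.

-204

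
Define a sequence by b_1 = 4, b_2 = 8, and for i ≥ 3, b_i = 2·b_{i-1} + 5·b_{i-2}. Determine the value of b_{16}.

328119232

Step forward from the initial values:
b_3 = 36; b_4 = 112; b_5 = 404; …; b_{13} = 7994164; b_{14} = 27575288; b_{15} = 95121396; b_{16} = 328119232.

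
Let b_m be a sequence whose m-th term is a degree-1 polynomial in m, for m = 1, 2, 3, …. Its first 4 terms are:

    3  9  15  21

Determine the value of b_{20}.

1st diffs: 6, 6, 6 (constant).
So b_m = 6m - 3.
Evaluating at m = 20 gives b_{20} = 117.

117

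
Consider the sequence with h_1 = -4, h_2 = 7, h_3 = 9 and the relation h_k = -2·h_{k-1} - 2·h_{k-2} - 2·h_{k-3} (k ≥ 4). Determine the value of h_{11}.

Applying the relation repeatedly:
h_4 = -24; h_5 = 16; h_6 = -2; h_7 = 20; h_8 = -68; h_9 = 100; h_{10} = -104; h_{11} = 144.

144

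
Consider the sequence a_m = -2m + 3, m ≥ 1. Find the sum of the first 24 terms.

Over m = 1..24: Σm = 300.
Total = (-2)·300 + (3)·24 = -528.

-528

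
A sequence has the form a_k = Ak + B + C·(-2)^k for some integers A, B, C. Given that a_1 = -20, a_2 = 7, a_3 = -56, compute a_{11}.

At k = 1, 2, 3: A + B - 2C = -20; 2A + B + 4C = 7; 3A + B - 8C = -56.
Subtracting the first from the second: A + 6C = 27.
Subtracting the second from the third: A - 12C = -63.
Solving: C = 5, A = -3, then B = -7.
Therefore a_{11} = -33 + (-7) + 5·(-2048) = -10280.

-10280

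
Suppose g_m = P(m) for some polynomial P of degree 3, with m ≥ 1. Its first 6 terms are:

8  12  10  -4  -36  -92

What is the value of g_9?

-464

1st diffs: 4, -2, -14, -32, -56.
2nd diffs: -6, -12, -18, -24.
3rd diffs: -6, -6, -6 (constant).
So g_m = -m^3 + 3m^2 + 2m + 4.
Evaluating at m = 9 gives g_9 = -464.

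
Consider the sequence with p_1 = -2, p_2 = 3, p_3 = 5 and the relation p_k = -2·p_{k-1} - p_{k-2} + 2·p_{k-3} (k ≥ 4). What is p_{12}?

71

Compute successive terms:
p_4 = -17, p_5 = 35, p_6 = -43, p_7 = 17, p_8 = 79, p_9 = -261, p_{10} = 477, p_{11} = -535, p_{12} = 71.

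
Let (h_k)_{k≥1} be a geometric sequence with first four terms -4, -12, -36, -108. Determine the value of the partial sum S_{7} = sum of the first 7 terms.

Common ratio r = 3.
h_k = (-4)·3^(k-1).
S = (-4)·(3^7 - 1)/(3 - 1) = (-4)·(2187 - 1)/(2) = -4372.

-4372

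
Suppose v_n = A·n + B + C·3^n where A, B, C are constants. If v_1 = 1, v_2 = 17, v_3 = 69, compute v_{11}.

Write the equations: A + B + 3C = 1; 2A + B + 9C = 17; 3A + B + 27C = 69.
Subtracting the first from the second: A + 6C = 16.
Subtracting the second from the third: A + 18C = 52.
Solving: C = 3, A = -2, then B = -6.
So v_n = -2·n + (-6) + 3·3^n; at n=11 this is 531413.

531413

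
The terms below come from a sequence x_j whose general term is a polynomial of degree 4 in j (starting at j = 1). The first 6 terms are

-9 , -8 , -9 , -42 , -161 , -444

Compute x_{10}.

1st diffs: 1, -1, -33, -119, -283.
2nd diffs: -2, -32, -86, -164.
3rd diffs: -30, -54, -78.
4th diffs: -24, -24 (constant).
So x_j = -j^4 + 5j^3 - 6j^2 - j - 6.
Evaluating at j = 10 gives x_{10} = -5616.

-5616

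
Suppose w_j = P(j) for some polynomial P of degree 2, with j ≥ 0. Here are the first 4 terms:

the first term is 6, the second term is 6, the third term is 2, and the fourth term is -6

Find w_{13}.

-306

1st diffs: 0, -4, -8.
2nd diffs: -4, -4 (constant).
Newton forward-difference form: w_j = 6 + (-4)·C(j,2).
At j = 13: j = 13, so w_{13} = 6 - 312 = -306.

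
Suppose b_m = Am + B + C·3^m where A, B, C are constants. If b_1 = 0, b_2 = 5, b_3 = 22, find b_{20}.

3486784379

Plug in m = 1, 2, 3: A + B + 3C = 0; 2A + B + 9C = 5; 3A + B + 27C = 22.
Subtracting the first from the second: A + 6C = 5.
Subtracting the second from the third: A + 18C = 17.
Solving: C = 1, A = -1, then B = -2.
Therefore b_{20} = -20 + (-2) + 1·3486784401 = 3486784379.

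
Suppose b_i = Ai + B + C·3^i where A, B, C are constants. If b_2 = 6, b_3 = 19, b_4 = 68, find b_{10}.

59006

The three given values yield: 2A + B + 9C = 6; 3A + B + 27C = 19; 4A + B + 81C = 68.
Subtracting the first from the second: A + 18C = 13.
Subtracting the second from the third: A + 54C = 49.
Solving: C = 1, A = -5, then B = 7.
Therefore b_{10} = -50 + 7 + 1·59049 = 59006.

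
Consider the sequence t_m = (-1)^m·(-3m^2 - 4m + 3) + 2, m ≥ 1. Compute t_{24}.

(-1)^24 = 1; -3m^2 - 4m + 3 at m=24 is -1821; so t_{24} = -1819.

-1819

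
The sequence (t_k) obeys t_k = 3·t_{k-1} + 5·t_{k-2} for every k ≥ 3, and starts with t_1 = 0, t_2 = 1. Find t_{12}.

t_3 = 3; t_4 = 14; t_5 = 57; t_6 = 241; t_7 = 1008; t_8 = 4229; t_9 = 17727; t_{10} = 74326; t_{11} = 311613; t_{12} = 1306469.

1306469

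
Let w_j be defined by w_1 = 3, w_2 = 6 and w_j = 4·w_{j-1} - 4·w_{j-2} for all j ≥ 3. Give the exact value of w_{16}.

98304

Compute successive terms:
w_3 = 12  w_4 = 24  w_5 = 48  …  w_{13} = 12288  w_{14} = 24576  w_{15} = 49152  w_{16} = 98304.
(Characteristic roots are 2 and 2.)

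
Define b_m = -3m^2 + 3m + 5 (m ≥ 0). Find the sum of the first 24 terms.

Over m = 0..23: Σm = 276, Σm² = 4324.
Total = (-3)·4324 + (3)·276 + (5)·24 = -12024.

-12024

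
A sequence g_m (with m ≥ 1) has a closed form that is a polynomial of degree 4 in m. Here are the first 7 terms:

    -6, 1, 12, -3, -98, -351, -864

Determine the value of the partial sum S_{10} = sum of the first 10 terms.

1st diffs: 7, 11, -15, -95, -253, -513.
2nd diffs: 4, -26, -80, -158, -260.
3rd diffs: -30, -54, -78, -102.
4th diffs: -24, -24, -24 (constant).
So g_m = -m^4 + 5m^3 - 3m^2 - 4m - 3.
Continuing: -1763, -3198, -5343.
Summing m = 1..10 (10 terms) gives -11613.

-11613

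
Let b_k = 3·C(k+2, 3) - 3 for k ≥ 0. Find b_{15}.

2037

C(17, 3) = 680, so b_{15} = 2037.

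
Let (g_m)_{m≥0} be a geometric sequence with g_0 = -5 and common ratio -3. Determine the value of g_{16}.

g_m = (-5)·(-3)^(m-0).
g_{16} = (-5)·(-3)^16 = -215233605.

-215233605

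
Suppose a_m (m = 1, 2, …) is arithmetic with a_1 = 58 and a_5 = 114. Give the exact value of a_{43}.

Common difference d = (114 - 58) / (5 - 1) = 14.
a_m = 58 + (m - 1)·14.
a_{43} = 58 + 42·14 = 646.

646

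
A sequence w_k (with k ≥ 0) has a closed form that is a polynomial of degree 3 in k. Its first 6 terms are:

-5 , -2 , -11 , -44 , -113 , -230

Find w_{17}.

-9746

1st diffs: 3, -9, -33, -69, -117.
2nd diffs: -12, -24, -36, -48.
3rd diffs: -12, -12, -12 (constant).
So w_k = -2k^3 + 5k - 5.
Evaluating at k = 17 gives w_{17} = -9746.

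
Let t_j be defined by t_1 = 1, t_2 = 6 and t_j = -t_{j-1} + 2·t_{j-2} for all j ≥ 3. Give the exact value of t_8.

Applying the relation repeatedly:
t_3 = -4; t_4 = 16; t_5 = -24; t_6 = 56; t_7 = -104; t_8 = 216.
(Characteristic roots are 1 and -2.)

216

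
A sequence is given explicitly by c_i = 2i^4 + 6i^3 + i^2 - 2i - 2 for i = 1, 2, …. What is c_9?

17557

c_9 = 2·9^4 + 6·9^3 + 1·9^2 - 2·9 - 2 = 17557.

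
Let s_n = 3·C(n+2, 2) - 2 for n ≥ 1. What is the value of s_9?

163

C(11, 2) = 55, so s_9 = 163.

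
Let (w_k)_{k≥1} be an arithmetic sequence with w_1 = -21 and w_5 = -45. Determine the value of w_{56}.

-351

Common difference d = (-45 - (-21)) / (5 - 1) = -6.
w_k = -21 + (k - 1)·(-6).
w_{56} = -21 + 55·(-6) = -351.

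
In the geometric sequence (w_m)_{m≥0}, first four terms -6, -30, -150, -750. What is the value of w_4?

Common ratio r = 5.
w_m = (-6)·5^(m-0).
w_4 = (-6)·5^4 = -3750.

-3750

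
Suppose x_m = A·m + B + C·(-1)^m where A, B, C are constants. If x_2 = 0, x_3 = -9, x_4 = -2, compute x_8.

Write the equations: 2A + B + C = 0; 3A + B - C = -9; 4A + B + C = -2.
Subtracting the first from the second: A - 2C = -9.
Subtracting the second from the third: A + 2C = 7.
Solving: C = 4, A = -1, then B = -2.
Hence x_8 = -1·8 + (-2) + 4·1 = -6.

-6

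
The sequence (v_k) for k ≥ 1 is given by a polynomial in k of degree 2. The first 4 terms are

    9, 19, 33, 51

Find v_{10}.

243

1st diffs: 10, 14, 18.
2nd diffs: 4, 4 (constant).
Newton forward-difference form: v_k = 9 + 10·C(k-1,1) + 4·C(k-1,2).
At k = 10: k-1 = 9, so v_{10} = 9 + 90 + 144 = 243.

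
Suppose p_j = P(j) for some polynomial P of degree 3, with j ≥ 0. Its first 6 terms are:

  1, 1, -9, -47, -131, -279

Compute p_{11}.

1st diffs: 0, -10, -38, -84, -148.
2nd diffs: -10, -28, -46, -64.
3rd diffs: -18, -18, -18 (constant).
So p_j = -3j^3 + 4j^2 - j + 1.
Evaluating at j = 11 gives p_{11} = -3519.

-3519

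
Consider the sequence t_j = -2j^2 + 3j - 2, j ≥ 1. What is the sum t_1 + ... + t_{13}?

-1391

Over j = 1..13: Σj = 91, Σj² = 819.
Total = (-2)·819 + (3)·91 + (-2)·13 = -1391.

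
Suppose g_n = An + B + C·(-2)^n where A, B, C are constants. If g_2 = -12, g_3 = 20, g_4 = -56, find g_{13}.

24532

Write the equations: 2A + B + 4C = -12; 3A + B - 8C = 20; 4A + B + 16C = -56.
Subtracting the first from the second: A - 12C = 32.
Subtracting the second from the third: A + 24C = -76.
Solving: C = -3, A = -4, then B = 8.
Hence g_{13} = -4·13 + 8 + (-3)·(-8192) = 24532.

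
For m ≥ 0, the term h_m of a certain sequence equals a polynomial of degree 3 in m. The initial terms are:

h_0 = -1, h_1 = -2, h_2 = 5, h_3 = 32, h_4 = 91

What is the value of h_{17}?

9230

1st diffs: -1, 7, 27, 59.
2nd diffs: 8, 20, 32.
3rd diffs: 12, 12 (constant).
So h_m = 2m^3 - 2m^2 - m - 1.
Evaluating at m = 17 gives h_{17} = 9230.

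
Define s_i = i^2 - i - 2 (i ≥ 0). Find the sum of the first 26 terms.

Over i = 0..25: Σi = 325, Σi² = 5525.
Total = (1)·5525 + (-1)·325 + (-2)·26 = 5148.

5148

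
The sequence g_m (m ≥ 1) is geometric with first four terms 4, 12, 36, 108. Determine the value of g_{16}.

Common ratio r = 3.
g_m = 4·3^(m-1).
g_{16} = 4·3^15 = 57395628.

57395628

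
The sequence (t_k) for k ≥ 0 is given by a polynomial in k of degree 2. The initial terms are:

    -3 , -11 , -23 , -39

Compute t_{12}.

-363

1st diffs: -8, -12, -16.
2nd diffs: -4, -4 (constant).
Newton forward-difference form: t_k = -3 + (-8)·C(k,1) + (-4)·C(k,2).
At k = 12: k = 12, so t_{12} = -3 - 96 - 264 = -363.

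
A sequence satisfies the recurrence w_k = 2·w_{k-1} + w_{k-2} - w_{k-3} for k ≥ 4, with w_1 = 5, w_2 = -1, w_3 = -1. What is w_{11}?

-2208

Step forward from the initial values:
w_4 = -8  w_5 = -16  w_6 = -39  w_7 = -86  w_8 = -195  w_9 = -437  w_{10} = -983  w_{11} = -2208.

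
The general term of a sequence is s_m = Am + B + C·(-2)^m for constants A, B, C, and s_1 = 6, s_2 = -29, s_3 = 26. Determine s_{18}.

Write the equations: A + B - 2C = 6; 2A + B + 4C = -29; 3A + B - 8C = 26.
Subtracting the first from the second: A + 6C = -35.
Subtracting the second from the third: A - 12C = 55.
Solving: C = -5, A = -5, then B = 1.
Hence s_{18} = -5·18 + 1 + (-5)·262144 = -1310809.

-1310809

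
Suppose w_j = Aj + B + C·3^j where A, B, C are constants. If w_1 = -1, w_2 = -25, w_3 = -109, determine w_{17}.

-645700705

The three given values yield: A + B + 3C = -1; 2A + B + 9C = -25; 3A + B + 27C = -109.
Subtracting the first from the second: A + 6C = -24.
Subtracting the second from the third: A + 18C = -84.
Solving: C = -5, A = 6, then B = 8.
Hence w_{17} = 6·17 + 8 + (-5)·129140163 = -645700705.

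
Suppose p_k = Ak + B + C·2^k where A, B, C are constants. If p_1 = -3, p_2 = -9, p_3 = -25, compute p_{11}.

-10193

Write the equations: A + B + 2C = -3; 2A + B + 4C = -9; 3A + B + 8C = -25.
Subtracting the first from the second: A + 2C = -6.
Subtracting the second from the third: A + 4C = -16.
Solving: C = -5, A = 4, then B = 3.
Therefore p_{11} = 44 + 3 + (-5)·2048 = -10193.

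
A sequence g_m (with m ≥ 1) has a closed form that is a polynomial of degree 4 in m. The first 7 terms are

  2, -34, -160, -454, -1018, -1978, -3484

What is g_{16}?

-78238

1st diffs: -36, -126, -294, -564, -960, -1506.
2nd diffs: -90, -168, -270, -396, -546.
3rd diffs: -78, -102, -126, -150.
4th diffs: -24, -24, -24 (constant).
Newton forward-difference form: g_m = 2 + (-36)·C(m-1,1) + (-90)·C(m-1,2) + (-78)·C(m-1,3) + (-24)·C(m-1,4).
At m = 16: m-1 = 15, so g_{16} = 2 - 540 - 9450 - 35490 - 32760 = -78238.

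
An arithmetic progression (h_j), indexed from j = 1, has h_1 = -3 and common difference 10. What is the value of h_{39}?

h_j = -3 + (j - 1)·10.
h_{39} = -3 + 38·10 = 377.

377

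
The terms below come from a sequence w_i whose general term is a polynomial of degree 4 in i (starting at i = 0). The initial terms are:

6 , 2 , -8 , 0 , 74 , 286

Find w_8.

2830

1st diffs: -4, -10, 8, 74, 212.
2nd diffs: -6, 18, 66, 138.
3rd diffs: 24, 48, 72.
4th diffs: 24, 24 (constant).
Newton forward-difference form: w_i = 6 + (-4)·C(i,1) + (-6)·C(i,2) + 24·C(i,3) + 24·C(i,4).
At i = 8: i = 8, so w_8 = 6 - 32 - 168 + 1344 + 1680 = 2830.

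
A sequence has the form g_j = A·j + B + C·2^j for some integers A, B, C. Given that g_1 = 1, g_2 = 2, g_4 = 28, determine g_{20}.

3145628

At j = 1, 2, 4: A + B + 2C = 1; 2A + B + 4C = 2; 4A + B + 16C = 28.
Subtracting the first from the second: A + 2C = 1.
Subtracting the second from the third: 2A + 12C = 26.
Solving: C = 3, A = -5, then B = 0.
Hence g_{20} = -5·20 + 0 + 3·1048576 = 3145628.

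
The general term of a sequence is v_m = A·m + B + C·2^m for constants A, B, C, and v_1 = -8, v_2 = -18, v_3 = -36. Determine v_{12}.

Write the equations: A + B + 2C = -8; 2A + B + 4C = -18; 3A + B + 8C = -36.
Subtracting the first from the second: A + 2C = -10.
Subtracting the second from the third: A + 4C = -18.
Solving: C = -4, A = -2, then B = 2.
Therefore v_{12} = -24 + 2 + (-4)·4096 = -16406.

-16406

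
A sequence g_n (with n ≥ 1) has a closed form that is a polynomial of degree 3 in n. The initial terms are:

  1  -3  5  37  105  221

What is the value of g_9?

977

1st diffs: -4, 8, 32, 68, 116.
2nd diffs: 12, 24, 36, 48.
3rd diffs: 12, 12, 12 (constant).
So g_n = 2n^3 - 6n^2 + 5.
Evaluating at n = 9 gives g_9 = 977.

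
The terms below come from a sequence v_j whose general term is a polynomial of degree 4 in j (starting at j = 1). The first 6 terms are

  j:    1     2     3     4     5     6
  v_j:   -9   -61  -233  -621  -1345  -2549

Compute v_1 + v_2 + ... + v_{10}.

1st diffs: -52, -172, -388, -724, -1204.
2nd diffs: -120, -216, -336, -480.
3rd diffs: -96, -120, -144.
4th diffs: -24, -24 (constant).
Newton forward-difference form: v_j = -9 + (-52)·C(j-1,1) + (-120)·C(j-1,2) + (-96)·C(j-1,3) + (-24)·C(j-1,4).
Continuing: -4401, -7093, -10841, -15885.
Summing j = 1..10 (10 terms) gives -43038.

-43038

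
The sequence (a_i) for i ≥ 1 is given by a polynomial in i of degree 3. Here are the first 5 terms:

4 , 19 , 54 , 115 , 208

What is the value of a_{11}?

1st diffs: 15, 35, 61, 93.
2nd diffs: 20, 26, 32.
3rd diffs: 6, 6 (constant).
So a_i = i^3 + 4i^2 - 4i + 3.
Evaluating at i = 11 gives a_{11} = 1774.

1774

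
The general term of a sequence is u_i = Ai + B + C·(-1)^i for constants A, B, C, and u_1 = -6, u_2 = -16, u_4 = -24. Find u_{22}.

Write the equations: A + B - C = -6; 2A + B + C = -16; 4A + B + C = -24.
Subtracting the first from the second: A + 2C = -10.
Subtracting the second from the third: 2A = -8.
Solving: C = -3, A = -4, then B = -5.
So u_i = -4·i + (-5) + (-3)·(-1)^i; at i=22 this is -96.

-96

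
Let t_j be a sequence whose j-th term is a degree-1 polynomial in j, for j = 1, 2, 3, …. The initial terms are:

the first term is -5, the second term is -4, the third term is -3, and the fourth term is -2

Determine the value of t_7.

1

1st diffs: 1, 1, 1 (constant).
So t_j = j - 6.
Evaluating at j = 7 gives t_7 = 1.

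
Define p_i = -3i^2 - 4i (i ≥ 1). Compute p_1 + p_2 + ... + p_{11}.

Over i = 1..11: Σi = 66, Σi² = 506.
Total = (-3)·506 + (-4)·66 = -1782.

-1782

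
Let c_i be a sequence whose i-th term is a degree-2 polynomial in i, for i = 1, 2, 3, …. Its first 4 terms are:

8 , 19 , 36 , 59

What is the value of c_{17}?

904

1st diffs: 11, 17, 23.
2nd diffs: 6, 6 (constant).
So c_i = 3i^2 + 2i + 3.
Evaluating at i = 17 gives c_{17} = 904.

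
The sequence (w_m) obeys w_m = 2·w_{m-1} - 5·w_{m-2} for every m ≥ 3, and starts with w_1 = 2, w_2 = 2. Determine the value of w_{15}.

Applying the relation repeatedly:
w_3 = -6;  w_4 = -22;  w_5 = -14;  …;  w_{12} = 12938;  w_{13} = 23506;  w_{14} = -17678;  w_{15} = -152886.

-152886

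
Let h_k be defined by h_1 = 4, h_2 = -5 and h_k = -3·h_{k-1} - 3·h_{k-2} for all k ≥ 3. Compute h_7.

-108

Compute successive terms:
h_3 = 3; h_4 = 6; h_5 = -27; h_6 = 63; h_7 = -108.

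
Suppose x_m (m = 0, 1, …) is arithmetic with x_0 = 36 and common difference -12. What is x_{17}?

-168

x_m = 36 + (m - 0)·(-12).
x_{17} = 36 + 17·(-12) = -168.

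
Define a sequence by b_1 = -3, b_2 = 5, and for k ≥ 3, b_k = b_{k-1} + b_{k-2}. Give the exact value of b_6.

Applying the relation repeatedly:
b_3 = 2  b_4 = 7  b_5 = 9  b_6 = 16.

16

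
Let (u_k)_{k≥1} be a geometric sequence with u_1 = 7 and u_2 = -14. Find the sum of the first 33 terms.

20043180717

Common ratio r = -2.
u_k = 7·(-2)^(k-1).
S = 7·((-2)^33 - 1)/(-2 - 1) = 7·(-8589934592 - 1)/(-3) = 20043180717.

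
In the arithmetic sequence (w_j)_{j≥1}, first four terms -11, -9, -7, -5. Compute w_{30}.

47

Common difference d = 2.
w_j = -11 + (j - 1)·2.
w_{30} = -11 + 29·2 = 47.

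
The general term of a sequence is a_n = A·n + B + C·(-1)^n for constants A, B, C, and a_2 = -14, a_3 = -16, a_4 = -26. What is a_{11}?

-64

Plug in n = 2, 3, 4: 2A + B + C = -14; 3A + B - C = -16; 4A + B + C = -26.
Subtracting the first from the second: A - 2C = -2.
Subtracting the second from the third: A + 2C = -10.
Solving: C = -2, A = -6, then B = 0.
Therefore a_{11} = -66 + 0 + (-2)·(-1) = -64.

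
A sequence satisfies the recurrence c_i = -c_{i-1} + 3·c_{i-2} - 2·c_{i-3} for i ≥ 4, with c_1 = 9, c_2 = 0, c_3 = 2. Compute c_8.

Applying the relation repeatedly:
c_4 = -20  c_5 = 26  c_6 = -90  c_7 = 208  c_8 = -530.

-530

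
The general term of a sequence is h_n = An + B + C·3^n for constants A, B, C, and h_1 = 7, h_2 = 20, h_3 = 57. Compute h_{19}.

The three given values yield: A + B + 3C = 7; 2A + B + 9C = 20; 3A + B + 27C = 57.
Subtracting the first from the second: A + 6C = 13.
Subtracting the second from the third: A + 18C = 37.
Solving: C = 2, A = 1, then B = 0.
So h_n = 1·n + 0 + 2·3^n; at n=19 this is 2324522953.

2324522953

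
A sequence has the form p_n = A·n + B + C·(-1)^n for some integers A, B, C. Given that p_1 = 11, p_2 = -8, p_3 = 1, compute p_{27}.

Plug in n = 1, 2, 3: A + B - C = 11; 2A + B + C = -8; 3A + B - C = 1.
Subtracting the first from the second: A + 2C = -19.
Subtracting the second from the third: A - 2C = 9.
Solving: C = -7, A = -5, then B = 9.
So p_n = -5·n + 9 + (-7)·(-1)^n; at n=27 this is -119.

-119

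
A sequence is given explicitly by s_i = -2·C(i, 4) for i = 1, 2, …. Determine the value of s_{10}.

C(10, 4) = 210, so s_{10} = -420.

-420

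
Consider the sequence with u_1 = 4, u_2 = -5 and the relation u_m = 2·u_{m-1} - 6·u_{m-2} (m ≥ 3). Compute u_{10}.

Compute successive terms:
u_3 = -34  u_4 = -38  u_5 = 128  u_6 = 484  u_7 = 200  u_8 = -2504  u_9 = -6208  u_{10} = 2608.

2608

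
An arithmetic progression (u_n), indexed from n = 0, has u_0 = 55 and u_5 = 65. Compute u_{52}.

159

Common difference d = (65 - 55) / (5 - 0) = 2.
u_n = 55 + (n - 0)·2.
u_{52} = 55 + 52·2 = 159.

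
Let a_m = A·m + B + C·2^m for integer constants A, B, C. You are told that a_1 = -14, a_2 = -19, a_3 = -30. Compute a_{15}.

-98298

Plug in m = 1, 2, 3: A + B + 2C = -14; 2A + B + 4C = -19; 3A + B + 8C = -30.
Subtracting the first from the second: A + 2C = -5.
Subtracting the second from the third: A + 4C = -11.
Solving: C = -3, A = 1, then B = -9.
So a_m = 1·m + (-9) + (-3)·2^m; at m=15 this is -98298.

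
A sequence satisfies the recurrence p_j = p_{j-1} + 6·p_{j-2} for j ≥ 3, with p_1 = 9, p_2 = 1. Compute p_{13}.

p_3 = 55;  p_4 = 61;  p_5 = 391;  …;  p_{10} = 72133;  p_{11} = 229711;  p_{12} = 662509;  p_{13} = 2040775.
(Characteristic roots are 3 and -2.)

2040775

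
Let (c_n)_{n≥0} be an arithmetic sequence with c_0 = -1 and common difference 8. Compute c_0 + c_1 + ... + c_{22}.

c_n = -1 + (n - 0)·8.
c_{22} = 175; S = 23·(-1 + 175)/2 = 2001.

2001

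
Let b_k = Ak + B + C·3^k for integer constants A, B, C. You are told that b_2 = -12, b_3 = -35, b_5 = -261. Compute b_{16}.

-43046794

The three given values yield: 2A + B + 9C = -12; 3A + B + 27C = -35; 5A + B + 243C = -261.
Subtracting the first from the second: A + 18C = -23.
Subtracting the second from the third: 2A + 216C = -226.
Solving: C = -1, A = -5, then B = 7.
So b_k = -5·k + 7 + (-1)·3^k; at k=16 this is -43046794.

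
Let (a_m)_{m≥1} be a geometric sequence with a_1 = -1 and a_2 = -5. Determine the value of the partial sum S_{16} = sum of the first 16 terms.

Common ratio r = 5.
a_m = (-1)·5^(m-1).
S = (-1)·(5^16 - 1)/(5 - 1) = (-1)·(152587890625 - 1)/(4) = -38146972656.

-38146972656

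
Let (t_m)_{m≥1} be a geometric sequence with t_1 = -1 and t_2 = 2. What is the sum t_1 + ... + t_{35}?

Common ratio r = -2.
t_m = (-1)·(-2)^(m-1).
S = (-1)·((-2)^35 - 1)/(-2 - 1) = (-1)·(-34359738368 - 1)/(-3) = -11453246123.

-11453246123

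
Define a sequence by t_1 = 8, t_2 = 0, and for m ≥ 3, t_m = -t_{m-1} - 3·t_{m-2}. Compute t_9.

-312

Iterate the recurrence:
t_3 = -24, t_4 = 24, t_5 = 48, t_6 = -120, t_7 = -24, t_8 = 384, t_9 = -312.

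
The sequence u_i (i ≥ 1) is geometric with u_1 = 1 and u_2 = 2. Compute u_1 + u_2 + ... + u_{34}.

Common ratio r = 2.
u_i = 1·2^(i-1).
S = 1·(2^34 - 1)/(2 - 1) = 1·(17179869184 - 1)/(1) = 17179869183.

17179869183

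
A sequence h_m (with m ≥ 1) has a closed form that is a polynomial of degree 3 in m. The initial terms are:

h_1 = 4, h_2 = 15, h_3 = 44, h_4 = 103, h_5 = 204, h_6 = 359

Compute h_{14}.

1st diffs: 11, 29, 59, 101, 155.
2nd diffs: 18, 30, 42, 54.
3rd diffs: 12, 12, 12 (constant).
So h_m = 2m^3 - 3m^2 + 6m - 1.
Evaluating at m = 14 gives h_{14} = 4983.

4983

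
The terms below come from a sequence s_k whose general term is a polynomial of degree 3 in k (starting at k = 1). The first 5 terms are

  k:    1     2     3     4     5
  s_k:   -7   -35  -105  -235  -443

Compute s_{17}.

1st diffs: -28, -70, -130, -208.
2nd diffs: -42, -60, -78.
3rd diffs: -18, -18 (constant).
So s_k = -3k^3 - 3k^2 + 2k - 3.
Evaluating at k = 17 gives s_{17} = -15575.

-15575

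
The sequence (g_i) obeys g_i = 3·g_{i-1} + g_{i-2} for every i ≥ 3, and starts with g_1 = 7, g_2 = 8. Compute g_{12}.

1431707

Iterate the recurrence:
g_3 = 31, g_4 = 101, g_5 = 334, g_6 = 1103, g_7 = 3643, g_8 = 12032, g_9 = 39739, g_{10} = 131249, g_{11} = 433486, g_{12} = 1431707.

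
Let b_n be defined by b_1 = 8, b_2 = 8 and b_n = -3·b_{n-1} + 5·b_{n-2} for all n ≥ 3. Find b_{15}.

148337296

Iterate the recurrence:
b_3 = 16  b_4 = -8  b_5 = 104  …  b_{12} = -2012768  b_{13} = 8438984  b_{14} = -35380792  b_{15} = 148337296.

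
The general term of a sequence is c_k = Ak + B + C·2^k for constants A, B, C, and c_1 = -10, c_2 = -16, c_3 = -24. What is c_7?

Plug in k = 1, 2, 3: A + B + 2C = -10; 2A + B + 4C = -16; 3A + B + 8C = -24.
Subtracting the first from the second: A + 2C = -6.
Subtracting the second from the third: A + 4C = -8.
Solving: C = -1, A = -4, then B = -4.
Therefore c_7 = -28 + (-4) + (-1)·128 = -160.

-160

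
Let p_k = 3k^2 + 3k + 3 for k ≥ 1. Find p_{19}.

1143

p_{19} = 3·19^2 + 3·19 + 3 = 1143.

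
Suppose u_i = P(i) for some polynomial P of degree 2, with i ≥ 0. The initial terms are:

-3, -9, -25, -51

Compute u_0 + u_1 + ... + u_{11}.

1st diffs: -6, -16, -26.
2nd diffs: -10, -10 (constant).
Newton forward-difference form: u_i = -3 + (-6)·C(i,1) + (-10)·C(i,2).
Continuing: …, -87, -133, -189, -255, …, u_{11} = -619.
Summing i = 0..11 (12 terms) gives -2632.

-2632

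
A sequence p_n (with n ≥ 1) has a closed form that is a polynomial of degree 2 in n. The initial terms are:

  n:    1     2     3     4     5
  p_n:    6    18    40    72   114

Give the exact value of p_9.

1st diffs: 12, 22, 32, 42.
2nd diffs: 10, 10, 10 (constant).
So p_n = 5n^2 - 3n + 4.
Evaluating at n = 9 gives p_9 = 382.

382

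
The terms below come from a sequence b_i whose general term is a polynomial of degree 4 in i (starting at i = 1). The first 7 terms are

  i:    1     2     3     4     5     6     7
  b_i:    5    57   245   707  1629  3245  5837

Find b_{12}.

46667

1st diffs: 52, 188, 462, 922, 1616, 2592.
2nd diffs: 136, 274, 460, 694, 976.
3rd diffs: 138, 186, 234, 282.
4th diffs: 48, 48, 48 (constant).
Newton forward-difference form: b_i = 5 + 52·C(i-1,1) + 136·C(i-1,2) + 138·C(i-1,3) + 48·C(i-1,4).
At i = 12: i-1 = 11, so b_{12} = 5 + 572 + 7480 + 22770 + 15840 = 46667.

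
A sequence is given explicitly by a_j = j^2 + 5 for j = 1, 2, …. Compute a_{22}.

489

a_{22} = 1·22^2 + 5 = 489.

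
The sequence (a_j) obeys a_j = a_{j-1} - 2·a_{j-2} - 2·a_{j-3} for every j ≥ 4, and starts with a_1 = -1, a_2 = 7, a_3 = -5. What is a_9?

-149

Compute successive terms:
a_4 = -17; a_5 = -21; a_6 = 23; a_7 = 99; a_8 = 95; a_9 = -149.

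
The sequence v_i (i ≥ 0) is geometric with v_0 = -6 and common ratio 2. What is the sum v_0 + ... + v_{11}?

v_i = (-6)·2^(i-0).
S = (-6)·(2^12 - 1)/(2 - 1) = (-6)·(4096 - 1)/(1) = -24570.

-24570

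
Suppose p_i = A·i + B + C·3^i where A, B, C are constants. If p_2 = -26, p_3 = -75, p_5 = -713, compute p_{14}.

-14348846

At i = 2, 3, 5: 2A + B + 9C = -26; 3A + B + 27C = -75; 5A + B + 243C = -713.
Subtracting the first from the second: A + 18C = -49.
Subtracting the second from the third: 2A + 216C = -638.
Solving: C = -3, A = 5, then B = -9.
Therefore p_{14} = 70 + (-9) + (-3)·4782969 = -14348846.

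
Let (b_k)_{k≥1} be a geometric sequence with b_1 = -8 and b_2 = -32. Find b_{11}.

Common ratio r = 4.
b_k = (-8)·4^(k-1).
b_{11} = (-8)·4^10 = -8388608.

-8388608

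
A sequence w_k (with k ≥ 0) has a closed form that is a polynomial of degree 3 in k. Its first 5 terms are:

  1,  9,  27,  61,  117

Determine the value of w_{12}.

2077

1st diffs: 8, 18, 34, 56.
2nd diffs: 10, 16, 22.
3rd diffs: 6, 6 (constant).
So w_k = k^3 + 2k^2 + 5k + 1.
Evaluating at k = 12 gives w_{12} = 2077.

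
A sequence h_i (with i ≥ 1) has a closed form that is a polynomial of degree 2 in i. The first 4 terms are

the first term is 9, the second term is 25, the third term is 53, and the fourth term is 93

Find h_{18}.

1st diffs: 16, 28, 40.
2nd diffs: 12, 12 (constant).
So h_i = 6i^2 - 2i + 5.
Evaluating at i = 18 gives h_{18} = 1913.

1913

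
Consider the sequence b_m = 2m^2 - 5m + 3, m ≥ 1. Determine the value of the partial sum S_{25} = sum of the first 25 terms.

9500

Over m = 1..25: Σm = 325, Σm² = 5525.
Total = (2)·5525 + (-5)·325 + (3)·25 = 9500.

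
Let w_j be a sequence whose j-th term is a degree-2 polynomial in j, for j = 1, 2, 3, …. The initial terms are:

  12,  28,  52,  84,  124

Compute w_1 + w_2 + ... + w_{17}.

7820

1st diffs: 16, 24, 32, 40.
2nd diffs: 8, 8, 8 (constant).
So w_j = 4j^2 + 4j + 4.
Continuing: …, 172, 228, 292, 364, …, w_{17} = 1228.
Summing j = 1..17 (17 terms) gives 7820.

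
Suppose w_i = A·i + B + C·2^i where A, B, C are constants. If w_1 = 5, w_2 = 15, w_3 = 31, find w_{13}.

Plug in i = 1, 2, 3: A + B + 2C = 5; 2A + B + 4C = 15; 3A + B + 8C = 31.
Subtracting the first from the second: A + 2C = 10.
Subtracting the second from the third: A + 4C = 16.
Solving: C = 3, A = 4, then B = -5.
So w_i = 4·i + (-5) + 3·2^i; at i=13 this is 24623.

24623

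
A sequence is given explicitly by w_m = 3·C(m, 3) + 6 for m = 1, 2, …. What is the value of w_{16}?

1686

C(16, 3) = 560, so w_{16} = 1686.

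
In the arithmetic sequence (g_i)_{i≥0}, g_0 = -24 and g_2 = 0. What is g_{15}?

Common difference d = (0 - (-24)) / (2 - 0) = 12.
g_i = -24 + (i - 0)·12.
g_{15} = -24 + 15·12 = 156.

156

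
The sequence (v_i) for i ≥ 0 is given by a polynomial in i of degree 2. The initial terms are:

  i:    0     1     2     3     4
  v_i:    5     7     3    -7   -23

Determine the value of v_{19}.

1st diffs: 2, -4, -10, -16.
2nd diffs: -6, -6, -6 (constant).
So v_i = -3i^2 + 5i + 5.
Evaluating at i = 19 gives v_{19} = -983.

-983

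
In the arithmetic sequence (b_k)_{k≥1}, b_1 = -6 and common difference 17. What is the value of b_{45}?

742

b_k = -6 + (k - 1)·17.
b_{45} = -6 + 44·17 = 742.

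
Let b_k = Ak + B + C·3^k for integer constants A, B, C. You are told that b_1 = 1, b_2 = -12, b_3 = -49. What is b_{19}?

-2324522945

Plug in k = 1, 2, 3: A + B + 3C = 1; 2A + B + 9C = -12; 3A + B + 27C = -49.
Subtracting the first from the second: A + 6C = -13.
Subtracting the second from the third: A + 18C = -37.
Solving: C = -2, A = -1, then B = 8.
So b_k = -1·k + 8 + (-2)·3^k; at k=19 this is -2324522945.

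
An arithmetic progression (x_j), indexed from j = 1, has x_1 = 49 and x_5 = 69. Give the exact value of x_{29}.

189

Common difference d = (69 - 49) / (5 - 1) = 5.
x_j = 49 + (j - 1)·5.
x_{29} = 49 + 28·5 = 189.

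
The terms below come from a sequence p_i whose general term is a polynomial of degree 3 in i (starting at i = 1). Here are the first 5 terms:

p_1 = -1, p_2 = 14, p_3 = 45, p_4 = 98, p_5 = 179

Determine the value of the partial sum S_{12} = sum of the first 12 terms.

7468

1st diffs: 15, 31, 53, 81.
2nd diffs: 16, 22, 28.
3rd diffs: 6, 6 (constant).
Newton forward-difference form: p_i = -1 + 15·C(i-1,1) + 16·C(i-1,2) + 6·C(i-1,3).
Continuing: …, 294, 449, 650, 903, …, p_{12} = 2034.
Summing i = 1..12 (12 terms) gives 7468.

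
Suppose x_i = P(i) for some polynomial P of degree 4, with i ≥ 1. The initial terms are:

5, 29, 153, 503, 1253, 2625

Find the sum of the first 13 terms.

182403

1st diffs: 24, 124, 350, 750, 1372.
2nd diffs: 100, 226, 400, 622.
3rd diffs: 126, 174, 222.
4th diffs: 48, 48 (constant).
Newton forward-difference form: x_i = 5 + 24·C(i-1,1) + 100·C(i-1,2) + 126·C(i-1,3) + 48·C(i-1,4).
Continuing: …, 4889, 8363, 13413, 20453, …, x_{13} = 58373.
Summing i = 1..13 (13 terms) gives 182403.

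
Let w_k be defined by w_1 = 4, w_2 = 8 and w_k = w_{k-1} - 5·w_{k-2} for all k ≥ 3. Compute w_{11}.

Step forward from the initial values:
w_3 = -12, w_4 = -52, w_5 = 8, w_6 = 268, w_7 = 228, w_8 = -1112, w_9 = -2252, w_{10} = 3308, w_{11} = 14568.

14568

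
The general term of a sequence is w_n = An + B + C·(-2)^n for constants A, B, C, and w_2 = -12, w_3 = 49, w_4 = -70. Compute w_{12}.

-20462

At n = 2, 3, 4: 2A + B + 4C = -12; 3A + B - 8C = 49; 4A + B + 16C = -70.
Subtracting the first from the second: A - 12C = 61.
Subtracting the second from the third: A + 24C = -119.
Solving: C = -5, A = 1, then B = 6.
Therefore w_{12} = 12 + 6 + (-5)·4096 = -20462.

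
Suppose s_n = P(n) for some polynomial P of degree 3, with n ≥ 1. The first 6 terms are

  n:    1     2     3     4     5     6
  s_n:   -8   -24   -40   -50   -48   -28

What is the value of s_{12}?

1st diffs: -16, -16, -10, 2, 20.
2nd diffs: 0, 6, 12, 18.
3rd diffs: 6, 6, 6 (constant).
So s_n = n^3 - 6n^2 - 5n + 2.
Evaluating at n = 12 gives s_{12} = 806.

806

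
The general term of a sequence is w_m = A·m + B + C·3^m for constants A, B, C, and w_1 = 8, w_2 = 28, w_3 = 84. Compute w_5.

736

The three given values yield: A + B + 3C = 8; 2A + B + 9C = 28; 3A + B + 27C = 84.
Subtracting the first from the second: A + 6C = 20.
Subtracting the second from the third: A + 18C = 56.
Solving: C = 3, A = 2, then B = -3.
Therefore w_5 = 10 + (-3) + 3·243 = 736.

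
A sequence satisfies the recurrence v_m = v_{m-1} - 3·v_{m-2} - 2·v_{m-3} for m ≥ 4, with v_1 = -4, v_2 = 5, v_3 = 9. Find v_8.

Compute successive terms:
v_4 = 2, v_5 = -35, v_6 = -59, v_7 = 42, v_8 = 289.

289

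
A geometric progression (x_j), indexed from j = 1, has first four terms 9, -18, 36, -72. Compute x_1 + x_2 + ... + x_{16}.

Common ratio r = -2.
x_j = 9·(-2)^(j-1).
S = 9·((-2)^16 - 1)/(-2 - 1) = 9·(65536 - 1)/(-3) = -196605.

-196605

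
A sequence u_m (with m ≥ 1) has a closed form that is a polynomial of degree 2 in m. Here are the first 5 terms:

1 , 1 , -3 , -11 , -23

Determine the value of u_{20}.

1st diffs: 0, -4, -8, -12.
2nd diffs: -4, -4, -4 (constant).
Newton forward-difference form: u_m = 1 + (-4)·C(m-1,2).
At m = 20: m-1 = 19, so u_{20} = 1 - 684 = -683.

-683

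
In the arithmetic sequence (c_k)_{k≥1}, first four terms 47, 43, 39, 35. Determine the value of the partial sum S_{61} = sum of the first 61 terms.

Common difference d = -4.
c_k = 47 + (k - 1)·(-4).
c_{61} = -193; S = 61·(47 + (-193))/2 = -4453.

-4453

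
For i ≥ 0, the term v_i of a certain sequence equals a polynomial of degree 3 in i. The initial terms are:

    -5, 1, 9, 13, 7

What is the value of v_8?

-237

1st diffs: 6, 8, 4, -6.
2nd diffs: 2, -4, -10.
3rd diffs: -6, -6 (constant).
Newton forward-difference form: v_i = -5 + 6·C(i,1) + 2·C(i,2) + (-6)·C(i,3).
At i = 8: i = 8, so v_8 = -5 + 48 + 56 - 336 = -237.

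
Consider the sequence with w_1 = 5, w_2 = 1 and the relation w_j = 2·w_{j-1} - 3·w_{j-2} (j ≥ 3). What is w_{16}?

Iterate the recurrence:
w_3 = -13; w_4 = -29; w_5 = -19; …; w_{13} = 3485; w_{14} = 6769; w_{15} = 3083; w_{16} = -14141.

-14141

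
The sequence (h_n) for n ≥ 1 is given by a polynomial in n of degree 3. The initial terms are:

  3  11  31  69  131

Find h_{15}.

1st diffs: 8, 20, 38, 62.
2nd diffs: 12, 18, 24.
3rd diffs: 6, 6 (constant).
So h_n = n^3 + n + 1.
Evaluating at n = 15 gives h_{15} = 3391.

3391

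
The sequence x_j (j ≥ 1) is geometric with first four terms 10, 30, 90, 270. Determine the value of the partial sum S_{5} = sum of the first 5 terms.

1210

Common ratio r = 3.
x_j = 10·3^(j-1).
S = 10·(3^5 - 1)/(3 - 1) = 10·(243 - 1)/(2) = 1210.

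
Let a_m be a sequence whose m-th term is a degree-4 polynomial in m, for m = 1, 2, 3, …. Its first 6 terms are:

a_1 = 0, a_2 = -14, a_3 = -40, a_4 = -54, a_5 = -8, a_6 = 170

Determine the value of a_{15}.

31472

1st diffs: -14, -26, -14, 46, 178.
2nd diffs: -12, 12, 60, 132.
3rd diffs: 24, 48, 72.
4th diffs: 24, 24 (constant).
So a_m = m^4 - 6m^3 + 5m^2 - 2m + 2.
Evaluating at m = 15 gives a_{15} = 31472.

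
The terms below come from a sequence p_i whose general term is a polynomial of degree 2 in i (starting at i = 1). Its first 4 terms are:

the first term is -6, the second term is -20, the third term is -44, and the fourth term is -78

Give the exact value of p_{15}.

-1112

1st diffs: -14, -24, -34.
2nd diffs: -10, -10 (constant).
Newton forward-difference form: p_i = -6 + (-14)·C(i-1,1) + (-10)·C(i-1,2).
At i = 15: i-1 = 14, so p_{15} = -6 - 196 - 910 = -1112.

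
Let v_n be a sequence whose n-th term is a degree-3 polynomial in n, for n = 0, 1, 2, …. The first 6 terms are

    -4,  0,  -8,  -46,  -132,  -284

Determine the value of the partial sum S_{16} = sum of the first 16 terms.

1st diffs: 4, -8, -38, -86, -152.
2nd diffs: -12, -30, -48, -66.
3rd diffs: -18, -18, -18 (constant).
Newton forward-difference form: v_n = -4 + 4·C(n,1) + (-12)·C(n,2) + (-18)·C(n,3).
Continuing: …, -520, -858, -1316, -1912, …, v_{15} = -9394.
Summing n = 0..15 (16 terms) gives -39064.

-39064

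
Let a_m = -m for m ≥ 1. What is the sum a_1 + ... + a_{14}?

Over m = 1..14: Σm = 105.
Total = (-1)·105 = -105.

-105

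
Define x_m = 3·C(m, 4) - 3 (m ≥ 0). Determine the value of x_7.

102

C(7, 4) = 35, so x_7 = 102.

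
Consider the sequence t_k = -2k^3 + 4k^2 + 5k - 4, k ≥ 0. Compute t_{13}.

-3657

t_{13} = -2·13^3 + 4·13^2 + 5·13 - 4 = -3657.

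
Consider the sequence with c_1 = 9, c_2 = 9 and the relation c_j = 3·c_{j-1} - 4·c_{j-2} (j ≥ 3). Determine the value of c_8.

801

Applying the relation repeatedly:
c_3 = -9, c_4 = -63, c_5 = -153, c_6 = -207, c_7 = -9, c_8 = 801.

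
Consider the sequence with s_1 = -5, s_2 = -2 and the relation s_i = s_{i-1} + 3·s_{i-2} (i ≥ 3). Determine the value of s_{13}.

Applying the relation repeatedly:
s_3 = -17, s_4 = -23, s_5 = -74, …, s_{10} = -4271, s_{11} = -9938, s_{12} = -22751, s_{13} = -52565.

-52565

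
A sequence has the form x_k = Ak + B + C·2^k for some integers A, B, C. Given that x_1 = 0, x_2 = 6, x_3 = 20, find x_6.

238

Write the equations: A + B + 2C = 0; 2A + B + 4C = 6; 3A + B + 8C = 20.
Subtracting the first from the second: A + 2C = 6.
Subtracting the second from the third: A + 4C = 14.
Solving: C = 4, A = -2, then B = -6.
Therefore x_6 = -12 + (-6) + 4·64 = 238.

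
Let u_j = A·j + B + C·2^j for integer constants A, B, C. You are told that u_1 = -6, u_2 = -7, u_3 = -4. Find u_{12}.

8127

The three given values yield: A + B + 2C = -6; 2A + B + 4C = -7; 3A + B + 8C = -4.
Subtracting the first from the second: A + 2C = -1.
Subtracting the second from the third: A + 4C = 3.
Solving: C = 2, A = -5, then B = -5.
Hence u_{12} = -5·12 + (-5) + 2·4096 = 8127.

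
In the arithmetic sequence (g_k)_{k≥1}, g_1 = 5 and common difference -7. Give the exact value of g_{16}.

-100

g_k = 5 + (k - 1)·(-7).
g_{16} = 5 + 15·(-7) = -100.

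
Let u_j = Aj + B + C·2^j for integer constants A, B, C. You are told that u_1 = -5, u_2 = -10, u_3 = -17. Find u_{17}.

Plug in j = 1, 2, 3: A + B + 2C = -5; 2A + B + 4C = -10; 3A + B + 8C = -17.
Subtracting the first from the second: A + 2C = -5.
Subtracting the second from the third: A + 4C = -7.
Solving: C = -1, A = -3, then B = 0.
So u_j = -3·j + 0 + (-1)·2^j; at j=17 this is -131123.

-131123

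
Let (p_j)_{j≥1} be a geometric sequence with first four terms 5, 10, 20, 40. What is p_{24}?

Common ratio r = 2.
p_j = 5·2^(j-1).
p_{24} = 5·2^23 = 41943040.

41943040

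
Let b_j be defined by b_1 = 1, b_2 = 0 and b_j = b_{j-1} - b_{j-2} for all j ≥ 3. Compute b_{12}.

1

Applying the relation repeatedly:
b_3 = -1;  b_4 = -1;  b_5 = 0;  b_6 = 1;  b_7 = 1;  b_8 = 0;  b_9 = -1;  b_{10} = -1;  b_{11} = 0;  b_{12} = 1.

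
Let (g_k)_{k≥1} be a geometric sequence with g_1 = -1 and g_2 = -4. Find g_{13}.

Common ratio r = 4.
g_k = (-1)·4^(k-1).
g_{13} = (-1)·4^12 = -16777216.

-16777216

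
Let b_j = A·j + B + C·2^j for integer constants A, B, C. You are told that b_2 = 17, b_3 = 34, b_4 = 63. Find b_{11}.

The three given values yield: 2A + B + 4C = 17; 3A + B + 8C = 34; 4A + B + 16C = 63.
Subtracting the first from the second: A + 4C = 17.
Subtracting the second from the third: A + 8C = 29.
Solving: C = 3, A = 5, then B = -5.
Therefore b_{11} = 55 + (-5) + 3·2048 = 6194.

6194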